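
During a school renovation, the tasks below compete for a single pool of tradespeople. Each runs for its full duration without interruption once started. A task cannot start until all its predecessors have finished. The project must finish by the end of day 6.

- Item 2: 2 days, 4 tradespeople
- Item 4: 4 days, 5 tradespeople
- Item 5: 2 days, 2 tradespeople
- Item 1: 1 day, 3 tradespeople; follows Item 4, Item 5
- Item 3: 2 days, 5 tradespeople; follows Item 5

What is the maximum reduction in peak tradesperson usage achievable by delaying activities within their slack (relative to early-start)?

2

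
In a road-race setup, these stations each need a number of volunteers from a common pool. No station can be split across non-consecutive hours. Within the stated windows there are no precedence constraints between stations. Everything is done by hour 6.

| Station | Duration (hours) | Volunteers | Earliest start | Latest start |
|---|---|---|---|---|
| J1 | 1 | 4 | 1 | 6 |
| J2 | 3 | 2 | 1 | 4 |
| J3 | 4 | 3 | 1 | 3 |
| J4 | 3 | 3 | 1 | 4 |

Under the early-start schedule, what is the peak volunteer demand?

12

Early-start schedule: J1@1, J2@1, J3@1, J4@1.
Load per hour: hour 1: 12, hour 2: 8, hour 3: 8, hour 4: 3, hour 5: 0, hour 6: 0.
Peak is 12.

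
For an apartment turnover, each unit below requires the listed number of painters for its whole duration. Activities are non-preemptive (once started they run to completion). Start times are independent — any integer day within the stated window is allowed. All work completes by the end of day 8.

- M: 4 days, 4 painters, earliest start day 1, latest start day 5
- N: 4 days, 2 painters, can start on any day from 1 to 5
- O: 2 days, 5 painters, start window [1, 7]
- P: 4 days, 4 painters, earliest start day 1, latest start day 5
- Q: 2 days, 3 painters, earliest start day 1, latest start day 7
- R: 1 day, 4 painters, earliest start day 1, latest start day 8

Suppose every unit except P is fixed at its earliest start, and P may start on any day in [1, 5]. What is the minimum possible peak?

18

P@1: d1:22  d2:18  d3:10  d4:10  d5:0  d6:0  d7:0  d8:0 → peak 22
P@2: d1:18  d2:18  d3:10  d4:10  d5:4  d6:0  d7:0  d8:0 → peak 18
P@3: d1:18  d2:14  d3:10  d4:10  d5:4  d6:4  d7:0  d8:0 → peak 18
P@4: d1:18  d2:14  d3:6  d4:10  d5:4  d6:4  d7:4  d8:0 → peak 18
P@5: d1:18  d2:14  d3:6  d4:6  d5:4  d6:4  d7:4  d8:4 → peak 18
Best is P@2, peak 18.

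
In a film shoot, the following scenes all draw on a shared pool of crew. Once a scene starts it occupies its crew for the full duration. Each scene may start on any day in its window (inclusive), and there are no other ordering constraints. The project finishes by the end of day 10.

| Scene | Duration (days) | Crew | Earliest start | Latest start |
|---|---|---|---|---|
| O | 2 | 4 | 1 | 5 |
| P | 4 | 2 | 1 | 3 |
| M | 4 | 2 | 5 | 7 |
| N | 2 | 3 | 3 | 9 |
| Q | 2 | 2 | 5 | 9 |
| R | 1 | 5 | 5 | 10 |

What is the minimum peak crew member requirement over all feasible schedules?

5

Early-start (O@1, P@1, M@5, N@3, Q@5, R@5) gives peak 9: d1:6  d2:6  d3:5  d4:5  d5:9  d6:4  d7:2  d8:2  d9:0  d10:0.
Shift P→3, Q→7, R→9.
Schedule O@1, P@3, M@5, N@3, Q@7, R@9: d1:4  d2:4  d3:5  d4:5  d5:4  d6:4  d7:4  d8:4  d9:5  d10:0 — peak 5.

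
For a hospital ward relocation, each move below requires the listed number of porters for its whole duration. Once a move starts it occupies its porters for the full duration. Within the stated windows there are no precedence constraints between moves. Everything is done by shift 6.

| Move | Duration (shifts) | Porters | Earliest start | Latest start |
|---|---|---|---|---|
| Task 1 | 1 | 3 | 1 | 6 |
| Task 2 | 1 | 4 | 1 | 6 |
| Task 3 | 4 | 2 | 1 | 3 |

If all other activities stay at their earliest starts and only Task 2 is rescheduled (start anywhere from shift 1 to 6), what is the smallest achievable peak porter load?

5

Task 2@1: s1:9  s2:2  s3:2  s4:2  s5:0  s6:0 → peak 9
Task 2@2: s1:5  s2:6  s3:2  s4:2  s5:0  s6:0 → peak 6
Task 2@3: s1:5  s2:2  s3:6  s4:2  s5:0  s6:0 → peak 6
Task 2@4: s1:5  s2:2  s3:2  s4:6  s5:0  s6:0 → peak 6
Task 2@5: s1:5  s2:2  s3:2  s4:2  s5:4  s6:0 → peak 5
Task 2@6: s1:5  s2:2  s3:2  s4:2  s5:0  s6:4 → peak 5
Best is Task 2@5, peak 5.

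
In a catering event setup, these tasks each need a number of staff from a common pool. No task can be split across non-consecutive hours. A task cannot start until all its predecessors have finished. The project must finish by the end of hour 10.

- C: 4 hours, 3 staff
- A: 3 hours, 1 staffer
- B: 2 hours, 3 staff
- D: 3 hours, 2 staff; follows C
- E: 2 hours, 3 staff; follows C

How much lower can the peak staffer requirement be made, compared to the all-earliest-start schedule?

Early-start peak: h1:7  h2:7  h3:4  h4:3  h5:5  h6:5  h7:2  h8:0  h9:0  h10:0 ⇒ 7.
Leveled (C@1, A@1, B@5, D@5, E@7): h1:4  h2:4  h3:4  h4:3  h5:5  h6:5  h7:5  h8:3  h9:0  h10:0 ⇒ 5.
Reduction 7 − 5 = 2.

2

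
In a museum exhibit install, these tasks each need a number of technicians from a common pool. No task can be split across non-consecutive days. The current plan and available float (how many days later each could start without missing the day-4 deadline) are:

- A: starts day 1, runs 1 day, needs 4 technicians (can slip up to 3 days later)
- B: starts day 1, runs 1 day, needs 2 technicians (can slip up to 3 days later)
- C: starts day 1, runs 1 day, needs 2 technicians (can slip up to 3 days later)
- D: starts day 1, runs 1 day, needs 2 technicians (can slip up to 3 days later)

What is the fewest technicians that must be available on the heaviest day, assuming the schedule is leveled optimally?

4

Early-start (A@1, B@1, C@1, D@1) gives peak 10: d1:10  d2:0  d3:0  d4:0.
Shift B→2, C→2, D→3.
Schedule A@1, B@2, C@2, D@3: d1:4  d2:4  d3:2  d4:0 — peak 4.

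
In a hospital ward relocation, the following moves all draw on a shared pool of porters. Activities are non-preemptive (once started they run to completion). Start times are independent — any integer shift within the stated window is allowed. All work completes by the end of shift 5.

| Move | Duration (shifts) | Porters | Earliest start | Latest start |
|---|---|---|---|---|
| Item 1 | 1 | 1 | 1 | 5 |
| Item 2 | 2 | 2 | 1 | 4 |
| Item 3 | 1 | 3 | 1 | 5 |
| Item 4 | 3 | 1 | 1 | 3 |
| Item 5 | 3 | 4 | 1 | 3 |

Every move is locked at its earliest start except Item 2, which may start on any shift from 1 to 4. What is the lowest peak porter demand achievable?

9

Item 2@1: s1:11  s2:7  s3:5  s4:0  s5:0 → peak 11
Item 2@2: s1:9  s2:7  s3:7  s4:0  s5:0 → peak 9
Item 2@3: s1:9  s2:5  s3:7  s4:2  s5:0 → peak 9
Item 2@4: s1:9  s2:5  s3:5  s4:2  s5:2 → peak 9
Best is Item 2@2, peak 9.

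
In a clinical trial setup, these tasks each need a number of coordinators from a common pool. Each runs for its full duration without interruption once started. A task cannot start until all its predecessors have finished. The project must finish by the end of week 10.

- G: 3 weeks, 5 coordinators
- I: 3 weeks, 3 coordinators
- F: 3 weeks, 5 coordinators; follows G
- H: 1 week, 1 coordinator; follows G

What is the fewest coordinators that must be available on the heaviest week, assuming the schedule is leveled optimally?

5

Early-start (G@1, I@1, F@4, H@4) gives peak 8: w1:8  w2:8  w3:8  w4:6  w5:5  w6:5  w7:0  w8:0  w9:0  w10:0.
Shift I→4, F→7.
Schedule G@1, I@4, F@7, H@4: w1:5  w2:5  w3:5  w4:4  w5:3  w6:3  w7:5  w8:5  w9:5  w10:0 — peak 5.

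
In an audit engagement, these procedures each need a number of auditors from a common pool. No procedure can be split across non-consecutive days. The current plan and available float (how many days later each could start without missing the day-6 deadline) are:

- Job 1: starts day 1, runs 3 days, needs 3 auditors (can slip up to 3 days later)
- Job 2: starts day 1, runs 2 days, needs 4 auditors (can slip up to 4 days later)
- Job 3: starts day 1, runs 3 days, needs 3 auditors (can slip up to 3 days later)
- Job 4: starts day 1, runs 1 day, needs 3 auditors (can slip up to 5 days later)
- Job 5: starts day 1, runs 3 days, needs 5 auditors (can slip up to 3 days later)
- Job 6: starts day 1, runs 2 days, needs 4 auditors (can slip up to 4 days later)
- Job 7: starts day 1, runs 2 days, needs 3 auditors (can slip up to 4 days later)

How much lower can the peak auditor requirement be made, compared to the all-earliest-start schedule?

Early-start peak: d1:25  d2:22  d3:11  d4:0  d5:0  d6:0 ⇒ 25.
Leveled (Job 1@1, Job 2@1, Job 3@1, Job 4@4, Job 5@4, Job 6@5, Job 7@3): d1:10  d2:10  d3:9  d4:11  d5:9  d6:9 ⇒ 11.
Reduction 25 − 11 = 14.

14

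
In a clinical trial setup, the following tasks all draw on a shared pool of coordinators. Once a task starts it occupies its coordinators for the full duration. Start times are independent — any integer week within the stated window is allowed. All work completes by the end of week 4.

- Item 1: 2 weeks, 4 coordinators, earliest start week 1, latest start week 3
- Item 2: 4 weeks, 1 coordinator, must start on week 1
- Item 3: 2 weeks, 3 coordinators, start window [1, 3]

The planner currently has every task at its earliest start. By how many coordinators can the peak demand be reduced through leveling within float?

3

Early-start peak: w1:8  w2:8  w3:1  w4:1 ⇒ 8.
Leveled (Item 1@1, Item 2@1, Item 3@3): w1:5  w2:5  w3:4  w4:4 ⇒ 5.
Reduction 8 − 5 = 3.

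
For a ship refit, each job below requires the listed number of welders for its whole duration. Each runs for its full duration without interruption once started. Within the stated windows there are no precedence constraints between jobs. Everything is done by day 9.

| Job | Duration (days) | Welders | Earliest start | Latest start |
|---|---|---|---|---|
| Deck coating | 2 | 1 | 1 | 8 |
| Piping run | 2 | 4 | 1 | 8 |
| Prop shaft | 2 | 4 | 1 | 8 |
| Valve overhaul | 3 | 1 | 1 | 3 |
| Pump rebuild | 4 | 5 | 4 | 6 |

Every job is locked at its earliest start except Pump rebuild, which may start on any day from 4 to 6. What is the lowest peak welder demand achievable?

10

Pump rebuild@4: d1:10  d2:10  d3:1  d4:5  d5:5  d6:5  d7:5  d8:0  d9:0 → peak 10
Pump rebuild@5: d1:10  d2:10  d3:1  d4:0  d5:5  d6:5  d7:5  d8:5  d9:0 → peak 10
Pump rebuild@6: d1:10  d2:10  d3:1  d4:0  d5:0  d6:5  d7:5  d8:5  d9:5 → peak 10
Best is Pump rebuild@4, peak 10.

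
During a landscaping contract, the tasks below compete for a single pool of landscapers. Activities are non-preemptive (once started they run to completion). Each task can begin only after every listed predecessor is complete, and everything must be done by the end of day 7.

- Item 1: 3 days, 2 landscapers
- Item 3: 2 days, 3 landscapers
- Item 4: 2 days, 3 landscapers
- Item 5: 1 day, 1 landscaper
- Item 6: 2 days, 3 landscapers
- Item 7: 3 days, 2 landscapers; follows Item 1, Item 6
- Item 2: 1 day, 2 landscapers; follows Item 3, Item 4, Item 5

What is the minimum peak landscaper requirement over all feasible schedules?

5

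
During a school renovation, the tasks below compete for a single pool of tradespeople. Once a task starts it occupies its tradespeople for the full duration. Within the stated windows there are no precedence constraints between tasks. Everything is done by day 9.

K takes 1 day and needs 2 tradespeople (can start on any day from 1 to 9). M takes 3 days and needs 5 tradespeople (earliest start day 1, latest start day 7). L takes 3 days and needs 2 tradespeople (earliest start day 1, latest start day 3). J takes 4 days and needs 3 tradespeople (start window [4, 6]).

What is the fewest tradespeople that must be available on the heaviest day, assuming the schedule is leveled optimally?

Early-start (K@1, M@1, L@1, J@4) gives peak 9: d1:9  d2:7  d3:7  d4:3  d5:3  d6:3  d7:3  d8:0  d9:0.
Shift L→2.
Schedule K@1, M@1, L@2, J@4: d1:7  d2:7  d3:7  d4:5  d5:3  d6:3  d7:3  d8:0  d9:0 — peak 7.

7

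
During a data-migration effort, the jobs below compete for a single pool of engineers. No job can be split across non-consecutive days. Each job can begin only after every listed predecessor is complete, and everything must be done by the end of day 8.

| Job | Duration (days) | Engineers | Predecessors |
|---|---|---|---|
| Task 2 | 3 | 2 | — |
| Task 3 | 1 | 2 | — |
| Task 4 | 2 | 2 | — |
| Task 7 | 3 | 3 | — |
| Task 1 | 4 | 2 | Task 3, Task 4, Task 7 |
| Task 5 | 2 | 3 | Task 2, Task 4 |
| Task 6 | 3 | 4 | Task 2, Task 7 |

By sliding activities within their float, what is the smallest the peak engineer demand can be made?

Early-start (Task 2@1, Task 3@1, Task 4@1, Task 7@1, Task 1@4, Task 5@4, Task 6@4) gives peak 9: d1:9  d2:7  d3:5  d4:9  d5:9  d6:6  d7:2  d8:0.
Shift Task 7→2, Task 1→5, Task 6→6.
Schedule Task 2@1, Task 3@1, Task 4@1, Task 7@2, Task 1@5, Task 5@4, Task 6@6: d1:6  d2:7  d3:5  d4:6  d5:5  d6:6  d7:6  d8:6 — peak 7.

7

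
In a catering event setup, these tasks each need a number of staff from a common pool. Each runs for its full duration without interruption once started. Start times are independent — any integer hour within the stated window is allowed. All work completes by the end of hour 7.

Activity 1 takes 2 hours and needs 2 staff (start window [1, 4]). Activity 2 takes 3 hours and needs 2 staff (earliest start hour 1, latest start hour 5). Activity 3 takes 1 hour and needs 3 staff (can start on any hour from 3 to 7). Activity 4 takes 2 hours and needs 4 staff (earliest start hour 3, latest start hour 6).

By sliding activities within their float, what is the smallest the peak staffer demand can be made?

4

Early-start (Activity 1@1, Activity 2@1, Activity 3@3, Activity 4@3) gives peak 9: h1:4  h2:4  h3:9  h4:4  h5:0  h6:0  h7:0.
Shift Activity 3→4, Activity 4→5.
Schedule Activity 1@1, Activity 2@1, Activity 3@4, Activity 4@5: h1:4  h2:4  h3:2  h4:3  h5:4  h6:4  h7:0 — peak 4.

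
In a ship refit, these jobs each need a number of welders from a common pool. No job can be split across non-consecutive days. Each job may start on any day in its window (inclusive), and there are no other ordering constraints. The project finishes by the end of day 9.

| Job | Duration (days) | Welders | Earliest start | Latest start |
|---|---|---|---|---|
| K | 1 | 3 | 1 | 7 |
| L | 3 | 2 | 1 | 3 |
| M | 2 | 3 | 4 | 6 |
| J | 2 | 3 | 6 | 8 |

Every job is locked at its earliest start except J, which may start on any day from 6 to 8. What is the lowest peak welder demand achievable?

5

J@6: d1:5  d2:2  d3:2  d4:3  d5:3  d6:3  d7:3  d8:0  d9:0 → peak 5
J@7: d1:5  d2:2  d3:2  d4:3  d5:3  d6:0  d7:3  d8:3  d9:0 → peak 5
J@8: d1:5  d2:2  d3:2  d4:3  d5:3  d6:0  d7:0  d8:3  d9:3 → peak 5
Best is J@6, peak 5.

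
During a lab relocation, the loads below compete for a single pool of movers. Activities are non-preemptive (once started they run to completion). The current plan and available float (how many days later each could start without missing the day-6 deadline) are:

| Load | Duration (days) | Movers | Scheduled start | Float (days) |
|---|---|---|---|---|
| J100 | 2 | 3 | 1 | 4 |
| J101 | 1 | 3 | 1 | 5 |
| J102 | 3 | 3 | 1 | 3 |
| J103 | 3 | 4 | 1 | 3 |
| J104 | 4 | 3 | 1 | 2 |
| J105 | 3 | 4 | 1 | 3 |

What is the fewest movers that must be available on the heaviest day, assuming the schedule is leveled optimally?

10

Early-start (J100@1, J101@1, J102@1, J103@1, J104@1, J105@1) gives peak 20: d1:20  d2:17  d3:14  d4:3  d5:0  d6:0.
Shift J102→2, J104→3, J105→4.
Schedule J100@1, J101@1, J102@2, J103@1, J104@3, J105@4: d1:10  d2:10  d3:10  d4:10  d5:7  d6:7 — peak 10.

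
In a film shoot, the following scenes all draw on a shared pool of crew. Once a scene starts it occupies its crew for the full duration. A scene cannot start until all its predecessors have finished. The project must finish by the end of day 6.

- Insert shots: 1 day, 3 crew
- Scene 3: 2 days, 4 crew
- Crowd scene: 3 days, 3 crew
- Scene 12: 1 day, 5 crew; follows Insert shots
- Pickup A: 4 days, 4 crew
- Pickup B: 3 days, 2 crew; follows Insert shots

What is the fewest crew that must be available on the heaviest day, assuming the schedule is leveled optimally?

Early-start (Insert shots@1, Scene 3@1, Crowd scene@1, Scene 12@2, Pickup A@1, Pickup B@2) gives peak 18: d1:14  d2:18  d3:9  d4:6  d5:0  d6:0.
Shift Crowd scene→2, Scene 12→5, Pickup A→3.
Schedule Insert shots@1, Scene 3@1, Crowd scene@2, Scene 12@5, Pickup A@3, Pickup B@2: d1:7  d2:9  d3:9  d4:9  d5:9  d6:4 — peak 9.

9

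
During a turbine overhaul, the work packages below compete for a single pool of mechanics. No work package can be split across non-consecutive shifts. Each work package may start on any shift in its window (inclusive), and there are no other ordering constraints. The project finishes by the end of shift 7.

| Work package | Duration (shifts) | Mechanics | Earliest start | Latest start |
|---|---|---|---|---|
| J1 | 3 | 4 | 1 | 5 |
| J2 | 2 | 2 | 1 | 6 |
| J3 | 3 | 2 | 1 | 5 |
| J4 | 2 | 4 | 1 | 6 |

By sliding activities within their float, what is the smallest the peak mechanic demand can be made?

Early-start (J1@1, J2@1, J3@1, J4@1) gives peak 12: s1:12  s2:12  s3:6  s4:0  s5:0  s6:0  s7:0.
Shift J3→3, J4→4.
Schedule J1@1, J2@1, J3@3, J4@4: s1:6  s2:6  s3:6  s4:6  s5:6  s6:0  s7:0 — peak 6.

6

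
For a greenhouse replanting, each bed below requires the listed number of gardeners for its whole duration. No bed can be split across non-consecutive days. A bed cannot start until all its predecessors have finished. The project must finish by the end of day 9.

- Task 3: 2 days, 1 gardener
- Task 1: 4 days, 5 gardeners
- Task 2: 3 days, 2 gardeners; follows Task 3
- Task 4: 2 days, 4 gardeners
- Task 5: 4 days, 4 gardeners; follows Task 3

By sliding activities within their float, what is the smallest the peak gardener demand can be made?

8

Early-start (Task 3@1, Task 1@1, Task 2@3, Task 4@1, Task 5@3) gives peak 11: d1:10  d2:10  d3:11  d4:11  d5:6  d6:4  d7:0  d8:0  d9:0.
Shift Task 4→5, Task 5→6.
Schedule Task 3@1, Task 1@1, Task 2@3, Task 4@5, Task 5@6: d1:6  d2:6  d3:7  d4:7  d5:6  d6:8  d7:4  d8:4  d9:4 — peak 8.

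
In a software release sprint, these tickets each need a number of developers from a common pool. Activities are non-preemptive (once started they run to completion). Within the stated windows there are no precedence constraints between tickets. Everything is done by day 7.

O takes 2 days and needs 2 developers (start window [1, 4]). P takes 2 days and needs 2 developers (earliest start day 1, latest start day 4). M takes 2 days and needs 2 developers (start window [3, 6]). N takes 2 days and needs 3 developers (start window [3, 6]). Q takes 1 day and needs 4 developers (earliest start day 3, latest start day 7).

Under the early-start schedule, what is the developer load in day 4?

5

At early start, day 4 has: M, N.
Demand: 2 + 3 = 5.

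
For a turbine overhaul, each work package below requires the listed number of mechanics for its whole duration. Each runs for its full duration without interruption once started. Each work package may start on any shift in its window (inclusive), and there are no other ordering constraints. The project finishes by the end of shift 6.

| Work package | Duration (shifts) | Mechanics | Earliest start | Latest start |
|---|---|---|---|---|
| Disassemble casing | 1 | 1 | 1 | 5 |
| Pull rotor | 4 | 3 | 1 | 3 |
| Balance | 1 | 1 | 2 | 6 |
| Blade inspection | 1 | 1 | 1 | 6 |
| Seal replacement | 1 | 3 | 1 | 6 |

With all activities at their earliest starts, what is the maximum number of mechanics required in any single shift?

Early-start schedule: Disassemble casing@1, Pull rotor@1, Balance@2, Blade inspection@1, Seal replacement@1.
Load per shift: shift 1: 8, shift 2: 4, shift 3: 3, shift 4: 3, shift 5: 0, shift 6: 0.
Peak is 8.

8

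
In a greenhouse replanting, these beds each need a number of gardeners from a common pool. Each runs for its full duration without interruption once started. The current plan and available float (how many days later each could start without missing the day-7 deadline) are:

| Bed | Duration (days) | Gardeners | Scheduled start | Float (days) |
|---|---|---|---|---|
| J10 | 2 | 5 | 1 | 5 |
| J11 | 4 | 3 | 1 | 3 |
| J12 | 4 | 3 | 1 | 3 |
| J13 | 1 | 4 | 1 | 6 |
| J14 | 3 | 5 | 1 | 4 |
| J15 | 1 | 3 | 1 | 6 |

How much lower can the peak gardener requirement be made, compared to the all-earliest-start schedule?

14

Early-start peak: d1:23  d2:16  d3:11  d4:6  d5:0  d6:0  d7:0 ⇒ 23.
Leveled (J10@1, J11@1, J12@3, J13@7, J14@5, J15@3): d1:8  d2:8  d3:9  d4:6  d5:8  d6:8  d7:9 ⇒ 9.
Reduction 23 − 9 = 14.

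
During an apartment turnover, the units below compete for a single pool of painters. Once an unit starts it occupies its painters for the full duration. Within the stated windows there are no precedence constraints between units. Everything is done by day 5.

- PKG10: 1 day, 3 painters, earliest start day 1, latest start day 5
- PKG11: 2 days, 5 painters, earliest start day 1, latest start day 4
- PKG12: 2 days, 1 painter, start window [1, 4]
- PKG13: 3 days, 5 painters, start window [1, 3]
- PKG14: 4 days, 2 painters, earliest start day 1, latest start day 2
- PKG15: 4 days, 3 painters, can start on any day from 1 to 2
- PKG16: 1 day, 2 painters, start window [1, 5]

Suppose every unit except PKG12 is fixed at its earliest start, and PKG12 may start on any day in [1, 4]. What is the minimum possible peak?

20

PKG12@1: d1:21  d2:16  d3:10  d4:5  d5:0 → peak 21
PKG12@2: d1:20  d2:16  d3:11  d4:5  d5:0 → peak 20
PKG12@3: d1:20  d2:15  d3:11  d4:6  d5:0 → peak 20
PKG12@4: d1:20  d2:15  d3:10  d4:6  d5:1 → peak 20
Best is PKG12@2, peak 20.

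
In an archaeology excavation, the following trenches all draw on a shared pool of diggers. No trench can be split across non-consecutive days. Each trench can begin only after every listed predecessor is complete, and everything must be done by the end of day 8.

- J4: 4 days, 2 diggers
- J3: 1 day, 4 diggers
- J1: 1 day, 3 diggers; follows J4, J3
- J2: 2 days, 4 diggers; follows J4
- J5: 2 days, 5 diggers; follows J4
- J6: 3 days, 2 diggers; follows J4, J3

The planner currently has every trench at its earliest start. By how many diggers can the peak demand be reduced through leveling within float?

7

Early-start peak: d1:6  d2:2  d3:2  d4:2  d5:14  d6:11  d7:2  d8:0 ⇒ 14.
Leveled (J4@1, J3@1, J1@5, J2@5, J5@7, J6@6): d1:6  d2:2  d3:2  d4:2  d5:7  d6:6  d7:7  d8:7 ⇒ 7.
Reduction 14 − 7 = 7.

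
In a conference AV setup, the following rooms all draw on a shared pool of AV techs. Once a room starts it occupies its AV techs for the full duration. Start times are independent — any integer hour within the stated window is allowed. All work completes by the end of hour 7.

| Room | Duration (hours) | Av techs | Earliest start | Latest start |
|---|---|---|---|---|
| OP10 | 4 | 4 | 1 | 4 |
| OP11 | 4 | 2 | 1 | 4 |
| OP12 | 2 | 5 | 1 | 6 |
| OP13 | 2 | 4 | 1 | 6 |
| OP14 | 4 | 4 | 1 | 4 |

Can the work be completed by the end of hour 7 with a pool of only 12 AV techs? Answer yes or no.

yes

Schedule OP10@1, OP11@1, OP12@5, OP13@1, OP14@3: h1:10  h2:10  h3:10  h4:10  h5:9  h6:9  h7:0 — peak 10 ≤ 12.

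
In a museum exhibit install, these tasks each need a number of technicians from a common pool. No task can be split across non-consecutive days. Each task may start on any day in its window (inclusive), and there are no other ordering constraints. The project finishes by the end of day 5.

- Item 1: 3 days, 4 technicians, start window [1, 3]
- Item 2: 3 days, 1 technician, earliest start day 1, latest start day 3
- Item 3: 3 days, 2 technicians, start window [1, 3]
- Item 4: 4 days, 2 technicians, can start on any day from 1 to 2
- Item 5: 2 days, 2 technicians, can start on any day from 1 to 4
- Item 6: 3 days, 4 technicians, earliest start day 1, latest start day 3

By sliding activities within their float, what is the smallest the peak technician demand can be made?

13

Early-start (Item 1@1, Item 2@1, Item 3@1, Item 4@1, Item 5@1, Item 6@1) gives peak 15: d1:15  d2:15  d3:13  d4:2  d5:0.
Shift Item 6→3.
Schedule Item 1@1, Item 2@1, Item 3@1, Item 4@1, Item 5@1, Item 6@3: d1:11  d2:11  d3:13  d4:6  d5:4 — peak 13.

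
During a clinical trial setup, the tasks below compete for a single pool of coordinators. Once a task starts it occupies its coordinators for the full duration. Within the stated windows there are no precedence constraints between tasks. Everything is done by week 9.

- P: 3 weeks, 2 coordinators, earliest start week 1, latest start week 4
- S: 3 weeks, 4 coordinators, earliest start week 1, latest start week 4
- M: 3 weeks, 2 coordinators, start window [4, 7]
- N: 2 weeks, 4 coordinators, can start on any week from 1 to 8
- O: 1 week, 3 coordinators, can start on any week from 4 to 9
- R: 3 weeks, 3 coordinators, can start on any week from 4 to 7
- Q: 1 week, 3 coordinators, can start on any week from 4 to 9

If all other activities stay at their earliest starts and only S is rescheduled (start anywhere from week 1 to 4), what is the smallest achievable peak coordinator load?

S@1: w1:10  w2:10  w3:6  w4:11  w5:5  w6:5  w7:0  w8:0  w9:0 → peak 11
S@2: w1:6  w2:10  w3:6  w4:15  w5:5  w6:5  w7:0  w8:0  w9:0 → peak 15
S@3: w1:6  w2:6  w3:6  w4:15  w5:9  w6:5  w7:0  w8:0  w9:0 → peak 15
S@4: w1:6  w2:6  w3:2  w4:15  w5:9  w6:9  w7:0  w8:0  w9:0 → peak 15
Best is S@1, peak 11.

11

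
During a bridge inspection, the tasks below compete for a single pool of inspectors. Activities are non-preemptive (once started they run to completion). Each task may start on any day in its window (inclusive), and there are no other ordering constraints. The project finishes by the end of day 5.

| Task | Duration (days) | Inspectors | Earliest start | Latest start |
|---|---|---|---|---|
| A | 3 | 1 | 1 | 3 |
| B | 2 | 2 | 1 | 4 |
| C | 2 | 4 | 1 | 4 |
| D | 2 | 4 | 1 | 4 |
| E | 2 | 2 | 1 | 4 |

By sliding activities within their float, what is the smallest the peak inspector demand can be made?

7

Early-start (A@1, B@1, C@1, D@1, E@1) gives peak 13: d1:13  d2:13  d3:1  d4:0  d5:0.
Shift D→3, E→3.
Schedule A@1, B@1, C@1, D@3, E@3: d1:7  d2:7  d3:7  d4:6  d5:0 — peak 7.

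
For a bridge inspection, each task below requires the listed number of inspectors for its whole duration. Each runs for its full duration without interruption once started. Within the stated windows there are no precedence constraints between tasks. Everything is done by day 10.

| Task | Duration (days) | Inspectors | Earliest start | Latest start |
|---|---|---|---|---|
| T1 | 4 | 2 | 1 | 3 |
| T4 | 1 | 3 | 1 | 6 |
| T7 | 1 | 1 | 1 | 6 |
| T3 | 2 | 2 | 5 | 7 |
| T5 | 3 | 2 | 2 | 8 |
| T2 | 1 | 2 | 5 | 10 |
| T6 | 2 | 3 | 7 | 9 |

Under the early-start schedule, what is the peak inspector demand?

Early-start schedule: T1@1, T4@1, T7@1, T3@5, T5@2, T2@5, T6@7.
Load per day: day 1: 6, day 2: 4, day 3: 4, day 4: 4, day 5: 4, day 6: 2, day 7: 3, day 8: 3, day 9: 0, day 10: 0.
Peak is 6.

6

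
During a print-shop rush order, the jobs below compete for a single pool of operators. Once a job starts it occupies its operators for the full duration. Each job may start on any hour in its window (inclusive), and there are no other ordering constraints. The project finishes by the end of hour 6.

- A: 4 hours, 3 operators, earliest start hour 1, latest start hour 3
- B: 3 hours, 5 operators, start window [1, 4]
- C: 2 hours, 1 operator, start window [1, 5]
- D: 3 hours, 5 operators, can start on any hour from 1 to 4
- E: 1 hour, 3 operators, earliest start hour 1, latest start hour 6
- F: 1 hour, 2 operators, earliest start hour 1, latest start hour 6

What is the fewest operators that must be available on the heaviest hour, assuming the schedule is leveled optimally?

9

Early-start (A@1, B@1, C@1, D@1, E@1, F@1) gives peak 19: h1:19  h2:14  h3:13  h4:3  h5:0  h6:0.
Shift D→4, E→5, F→6.
Schedule A@1, B@1, C@1, D@4, E@5, F@6: h1:9  h2:9  h3:8  h4:8  h5:8  h6:7 — peak 9.
Total operator-hours = 49 over 6 hours ⇒ peak ≥ ⌈49/6⌉ = 9, so 9 is optimal.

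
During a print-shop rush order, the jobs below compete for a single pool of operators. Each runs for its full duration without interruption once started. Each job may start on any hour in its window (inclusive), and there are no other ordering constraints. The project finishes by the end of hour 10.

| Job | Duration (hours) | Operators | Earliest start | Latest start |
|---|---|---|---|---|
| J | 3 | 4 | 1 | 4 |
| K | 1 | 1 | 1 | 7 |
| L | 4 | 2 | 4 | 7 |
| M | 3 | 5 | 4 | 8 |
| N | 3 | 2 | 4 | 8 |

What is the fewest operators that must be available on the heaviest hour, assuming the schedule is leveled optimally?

Early-start (J@1, K@1, L@4, M@4, N@4) gives peak 9: h1:5  h2:4  h3:4  h4:9  h5:9  h6:9  h7:2  h8:0  h9:0  h10:0.
Shift M→8.
Schedule J@1, K@1, L@4, M@8, N@4: h1:5  h2:4  h3:4  h4:4  h5:4  h6:4  h7:2  h8:5  h9:5  h10:5 — peak 5.
Total operator-hours = 42 over 10 hours ⇒ peak ≥ ⌈42/10⌉ = 5, so 5 is optimal.

5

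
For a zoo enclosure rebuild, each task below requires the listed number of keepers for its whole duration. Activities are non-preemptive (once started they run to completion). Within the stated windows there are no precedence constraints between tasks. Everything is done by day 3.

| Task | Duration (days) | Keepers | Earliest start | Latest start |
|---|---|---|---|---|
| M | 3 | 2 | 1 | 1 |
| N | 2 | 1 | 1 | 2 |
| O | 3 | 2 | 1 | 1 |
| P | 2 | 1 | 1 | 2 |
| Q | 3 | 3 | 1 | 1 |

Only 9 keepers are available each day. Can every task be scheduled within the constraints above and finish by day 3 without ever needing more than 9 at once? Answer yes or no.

yes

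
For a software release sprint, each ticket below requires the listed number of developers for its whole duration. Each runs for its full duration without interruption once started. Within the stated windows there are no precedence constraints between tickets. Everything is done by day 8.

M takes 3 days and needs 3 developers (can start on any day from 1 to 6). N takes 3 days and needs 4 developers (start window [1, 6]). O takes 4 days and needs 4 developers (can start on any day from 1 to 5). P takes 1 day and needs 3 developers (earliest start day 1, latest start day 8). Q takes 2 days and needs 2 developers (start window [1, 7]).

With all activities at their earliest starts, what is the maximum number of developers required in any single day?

Early-start schedule: M@1, N@1, O@1, P@1, Q@1.
Load per day: day 1: 16, day 2: 13, day 3: 11, day 4: 4, day 5: 0, day 6: 0, day 7: 0, day 8: 0.
Peak is 16.

16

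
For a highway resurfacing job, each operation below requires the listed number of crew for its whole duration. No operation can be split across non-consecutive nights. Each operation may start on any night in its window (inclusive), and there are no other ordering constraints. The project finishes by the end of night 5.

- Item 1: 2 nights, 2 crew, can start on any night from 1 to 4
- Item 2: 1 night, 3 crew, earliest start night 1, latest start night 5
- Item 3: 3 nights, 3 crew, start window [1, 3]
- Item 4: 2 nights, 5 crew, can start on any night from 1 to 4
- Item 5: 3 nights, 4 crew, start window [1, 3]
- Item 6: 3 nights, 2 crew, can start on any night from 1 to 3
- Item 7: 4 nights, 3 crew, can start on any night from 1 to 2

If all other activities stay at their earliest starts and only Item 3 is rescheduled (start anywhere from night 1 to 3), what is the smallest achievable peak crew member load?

19

Item 3@1: n1:22  n2:19  n3:12  n4:3  n5:0 → peak 22
Item 3@2: n1:19  n2:19  n3:12  n4:6  n5:0 → peak 19
Item 3@3: n1:19  n2:16  n3:12  n4:6  n5:3 → peak 19
Best is Item 3@2, peak 19.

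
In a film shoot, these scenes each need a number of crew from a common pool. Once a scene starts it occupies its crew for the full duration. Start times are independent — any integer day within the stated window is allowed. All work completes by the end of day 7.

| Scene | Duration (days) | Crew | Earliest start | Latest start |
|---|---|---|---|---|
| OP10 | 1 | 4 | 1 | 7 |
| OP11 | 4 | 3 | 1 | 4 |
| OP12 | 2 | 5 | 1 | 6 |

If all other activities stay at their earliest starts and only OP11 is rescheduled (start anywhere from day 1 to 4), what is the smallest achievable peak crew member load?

OP11@1: d1:12  d2:8  d3:3  d4:3  d5:0  d6:0  d7:0 → peak 12
OP11@2: d1:9  d2:8  d3:3  d4:3  d5:3  d6:0  d7:0 → peak 9
OP11@3: d1:9  d2:5  d3:3  d4:3  d5:3  d6:3  d7:0 → peak 9
OP11@4: d1:9  d2:5  d3:0  d4:3  d5:3  d6:3  d7:3 → peak 9
Best is OP11@2, peak 9.

9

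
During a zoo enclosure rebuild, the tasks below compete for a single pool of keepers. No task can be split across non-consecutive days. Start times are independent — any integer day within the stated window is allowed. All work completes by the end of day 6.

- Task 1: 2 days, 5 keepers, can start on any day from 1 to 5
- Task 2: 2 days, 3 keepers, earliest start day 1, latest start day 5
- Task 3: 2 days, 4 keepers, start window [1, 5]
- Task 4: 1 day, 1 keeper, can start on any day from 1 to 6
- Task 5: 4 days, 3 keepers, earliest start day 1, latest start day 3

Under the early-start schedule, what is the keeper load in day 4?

3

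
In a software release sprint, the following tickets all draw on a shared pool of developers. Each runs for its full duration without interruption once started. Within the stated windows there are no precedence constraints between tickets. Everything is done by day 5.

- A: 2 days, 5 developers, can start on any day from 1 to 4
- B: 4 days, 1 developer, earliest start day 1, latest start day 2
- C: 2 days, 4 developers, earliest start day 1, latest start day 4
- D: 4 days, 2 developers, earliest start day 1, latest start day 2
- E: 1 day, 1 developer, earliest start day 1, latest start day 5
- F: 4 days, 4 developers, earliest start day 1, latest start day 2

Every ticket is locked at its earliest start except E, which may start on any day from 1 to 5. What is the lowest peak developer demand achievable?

16

E@1: d1:17  d2:16  d3:7  d4:7  d5:0 → peak 17
E@2: d1:16  d2:17  d3:7  d4:7  d5:0 → peak 17
E@3: d1:16  d2:16  d3:8  d4:7  d5:0 → peak 16
E@4: d1:16  d2:16  d3:7  d4:8  d5:0 → peak 16
E@5: d1:16  d2:16  d3:7  d4:7  d5:1 → peak 16
Best is E@3, peak 16.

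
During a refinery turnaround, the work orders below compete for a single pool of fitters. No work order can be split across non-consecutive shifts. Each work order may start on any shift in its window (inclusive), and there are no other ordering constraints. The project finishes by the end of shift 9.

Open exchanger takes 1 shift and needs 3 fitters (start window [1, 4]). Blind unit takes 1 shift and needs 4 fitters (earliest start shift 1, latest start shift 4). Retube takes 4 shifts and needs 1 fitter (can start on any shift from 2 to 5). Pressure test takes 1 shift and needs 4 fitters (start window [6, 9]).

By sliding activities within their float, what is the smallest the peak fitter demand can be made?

Early-start (Open exchanger@1, Blind unit@1, Retube@2, Pressure test@6) gives peak 7: s1:7  s2:1  s3:1  s4:1  s5:1  s6:4  s7:0  s8:0  s9:0.
Shift Blind unit→2, Retube→3, Pressure test→7.
Schedule Open exchanger@1, Blind unit@2, Retube@3, Pressure test@7: s1:3  s2:4  s3:1  s4:1  s5:1  s6:1  s7:4  s8:0  s9:0 — peak 4.

4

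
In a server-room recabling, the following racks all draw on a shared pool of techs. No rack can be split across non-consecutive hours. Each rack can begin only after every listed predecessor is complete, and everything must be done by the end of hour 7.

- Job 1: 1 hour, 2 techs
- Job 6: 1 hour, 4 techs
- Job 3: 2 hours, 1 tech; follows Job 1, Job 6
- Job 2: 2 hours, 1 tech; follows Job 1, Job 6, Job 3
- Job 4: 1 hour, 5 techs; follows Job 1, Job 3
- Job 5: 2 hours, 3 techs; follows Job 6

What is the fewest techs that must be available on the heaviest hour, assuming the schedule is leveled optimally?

Early-start (Job 1@1, Job 6@1, Job 3@2, Job 2@4, Job 4@4, Job 5@2) gives peak 6: h1:6  h2:4  h3:4  h4:6  h5:1  h6:0  h7:0.
Shift Job 6→2, Job 3→3, Job 2→5, Job 4→7, Job 5→3.
Schedule Job 1@1, Job 6@2, Job 3@3, Job 2@5, Job 4@7, Job 5@3: h1:2  h2:4  h3:4  h4:4  h5:1  h6:1  h7:5 — peak 5.

5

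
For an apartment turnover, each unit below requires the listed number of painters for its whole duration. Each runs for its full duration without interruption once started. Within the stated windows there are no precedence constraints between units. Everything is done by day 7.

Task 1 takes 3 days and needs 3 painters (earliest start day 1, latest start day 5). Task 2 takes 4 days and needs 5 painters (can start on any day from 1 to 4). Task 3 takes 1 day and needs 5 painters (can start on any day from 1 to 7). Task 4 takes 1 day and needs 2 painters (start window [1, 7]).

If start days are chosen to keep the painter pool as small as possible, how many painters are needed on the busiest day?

Early-start (Task 1@1, Task 2@1, Task 3@1, Task 4@1) gives peak 15: d1:15  d2:8  d3:8  d4:5  d5:0  d6:0  d7:0.
Shift Task 3→5, Task 4→4.
Schedule Task 1@1, Task 2@1, Task 3@5, Task 4@4: d1:8  d2:8  d3:8  d4:7  d5:5  d6:0  d7:0 — peak 8.

8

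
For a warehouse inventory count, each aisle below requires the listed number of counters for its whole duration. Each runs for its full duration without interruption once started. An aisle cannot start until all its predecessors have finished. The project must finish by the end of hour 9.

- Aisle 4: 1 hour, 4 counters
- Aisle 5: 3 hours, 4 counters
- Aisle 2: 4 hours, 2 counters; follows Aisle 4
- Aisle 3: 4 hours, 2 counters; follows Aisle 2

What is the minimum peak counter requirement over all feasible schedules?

6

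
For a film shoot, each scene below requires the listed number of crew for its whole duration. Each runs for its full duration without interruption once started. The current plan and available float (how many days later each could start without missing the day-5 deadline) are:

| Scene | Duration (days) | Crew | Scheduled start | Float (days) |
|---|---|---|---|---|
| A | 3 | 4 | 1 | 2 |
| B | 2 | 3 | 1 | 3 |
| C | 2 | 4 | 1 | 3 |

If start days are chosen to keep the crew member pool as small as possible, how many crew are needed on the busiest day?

7

Early-start (A@1, B@1, C@1) gives peak 11: d1:11  d2:11  d3:4  d4:0  d5:0.
Shift C→4.
Schedule A@1, B@1, C@4: d1:7  d2:7  d3:4  d4:4  d5:4 — peak 7.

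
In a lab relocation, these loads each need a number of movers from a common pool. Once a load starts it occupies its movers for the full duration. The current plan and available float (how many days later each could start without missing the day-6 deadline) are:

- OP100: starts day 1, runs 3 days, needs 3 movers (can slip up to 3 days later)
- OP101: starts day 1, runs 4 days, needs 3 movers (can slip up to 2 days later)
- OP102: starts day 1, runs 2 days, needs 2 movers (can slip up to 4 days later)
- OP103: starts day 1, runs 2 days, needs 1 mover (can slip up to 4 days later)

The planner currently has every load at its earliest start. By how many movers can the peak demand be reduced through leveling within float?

3

Early-start peak: d1:9  d2:9  d3:6  d4:3  d5:0  d6:0 ⇒ 9.
Leveled (OP100@1, OP101@1, OP102@4, OP103@4): d1:6  d2:6  d3:6  d4:6  d5:3  d6:0 ⇒ 6.
Reduction 9 − 6 = 3.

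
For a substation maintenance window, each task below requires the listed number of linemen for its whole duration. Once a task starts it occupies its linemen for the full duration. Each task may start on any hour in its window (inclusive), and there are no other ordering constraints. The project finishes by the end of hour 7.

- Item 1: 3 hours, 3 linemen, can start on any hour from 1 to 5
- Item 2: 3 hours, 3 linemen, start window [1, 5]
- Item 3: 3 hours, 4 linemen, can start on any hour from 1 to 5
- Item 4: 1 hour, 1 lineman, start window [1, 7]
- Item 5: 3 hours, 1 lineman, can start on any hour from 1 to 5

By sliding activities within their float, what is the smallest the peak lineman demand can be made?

6

Early-start (Item 1@1, Item 2@1, Item 3@1, Item 4@1, Item 5@1) gives peak 12: h1:12  h2:11  h3:11  h4:0  h5:0  h6:0  h7:0.
Shift Item 3→4, Item 4→4, Item 5→4.
Schedule Item 1@1, Item 2@1, Item 3@4, Item 4@4, Item 5@4: h1:6  h2:6  h3:6  h4:6  h5:5  h6:5  h7:0 — peak 6.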